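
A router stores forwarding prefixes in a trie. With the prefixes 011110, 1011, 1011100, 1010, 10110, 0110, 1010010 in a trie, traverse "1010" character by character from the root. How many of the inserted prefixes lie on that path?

1

Traverse "1010" character by character; count nodes along the way that are marked as word ends.
Prefixes of the query that are stored words: "1010"
Count: 1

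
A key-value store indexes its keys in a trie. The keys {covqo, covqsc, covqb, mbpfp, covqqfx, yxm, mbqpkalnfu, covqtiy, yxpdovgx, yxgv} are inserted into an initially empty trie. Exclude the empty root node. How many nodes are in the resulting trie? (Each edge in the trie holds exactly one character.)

Count nodes per top-level branch (shared prefixes stored once):
  'c'-branch (covqb, covqo, covqqfx, covqsc, covqtiy): 14 nodes
  'm'-branch (mbpfp, mbqpkalnfu): 13 nodes
  'y'-branch (yxgv, yxm, yxpdovgx): 11 nodes
Sum: 38

38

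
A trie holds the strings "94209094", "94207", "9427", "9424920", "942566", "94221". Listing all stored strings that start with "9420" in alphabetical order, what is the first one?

94207

Filter for "9420…" and sort: "94207", "94209094"
The 1st is 94207.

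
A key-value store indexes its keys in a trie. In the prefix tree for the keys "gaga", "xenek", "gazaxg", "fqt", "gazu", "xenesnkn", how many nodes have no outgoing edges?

A leaf is a node with no children — equivalently, the end of a word that is not a proper prefix of any other stored word.
Those words: "fqt", "gaga", "gazaxg", "gazu", "xenek", "xenesnkn"
Leaf count: 6

6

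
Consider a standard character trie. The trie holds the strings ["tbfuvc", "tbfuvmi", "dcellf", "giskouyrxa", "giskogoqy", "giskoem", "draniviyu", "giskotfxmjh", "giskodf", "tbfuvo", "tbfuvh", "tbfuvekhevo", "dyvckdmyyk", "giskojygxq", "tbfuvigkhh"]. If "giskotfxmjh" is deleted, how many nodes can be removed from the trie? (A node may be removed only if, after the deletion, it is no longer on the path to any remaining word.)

6

A node on "giskotfxmjh"'s path can go only if nothing else ends at it or branches off below it.
The suffix "tfxmjh" (6 nodes) is used only by "giskotfxmjh"; the node for "gisko" still has the child "u", so pruning stops there.
Nodes removed: 6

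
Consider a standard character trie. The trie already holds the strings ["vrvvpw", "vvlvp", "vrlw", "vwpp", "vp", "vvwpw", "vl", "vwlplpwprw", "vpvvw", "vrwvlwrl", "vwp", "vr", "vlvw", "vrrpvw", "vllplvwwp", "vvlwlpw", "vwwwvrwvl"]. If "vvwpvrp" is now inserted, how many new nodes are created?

3

Walking "vvwpvrp" from the root, the first 4 characters ("vvwp") follow existing edges; "v" is the first miss.
New nodes needed: |"vvwpvrp"| − 4 = 7 − 4 = 3.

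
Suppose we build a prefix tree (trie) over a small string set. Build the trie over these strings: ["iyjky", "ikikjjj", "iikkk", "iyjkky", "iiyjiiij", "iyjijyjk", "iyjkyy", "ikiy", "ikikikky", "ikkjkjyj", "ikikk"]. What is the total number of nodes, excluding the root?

For each word, the new-node count is its length minus the longest prefix already in the trie:
  "iyjky" → 5 new (i, y, j, k, y)
  "ikikjjj" → prefix "i" already present; 6 new (k, i, k, j, j, j)
  "iikkk" → prefix "i" already present; 4 new (i, k, k, k)
  "iyjkky" → prefix "iyjk" already present; 2 new (k, y)
  "iiyjiiij" → prefix "ii" already present; 6 new (y, j, i, i, i, j)
  "iyjijyjk" → prefix "iyj" already present; 5 new (i, j, y, j, k)
  "iyjkyy" → prefix "iyjky" already present; 1 new (y)
  "ikiy" → prefix "iki" already present; 1 new (y)
  "ikikikky" → prefix "ikik" already present; 4 new (i, k, k, y)
  "ikkjkjyj" → prefix "ik" already present; 6 new (k, j, k, j, y, j)
  "ikikk" → prefix "ikik" already present; 1 new (k)
Total nodes = 5 + 6 + 4 + 2 + 6 + 5 + 1 + 1 + 4 + 6 + 1 = 41

41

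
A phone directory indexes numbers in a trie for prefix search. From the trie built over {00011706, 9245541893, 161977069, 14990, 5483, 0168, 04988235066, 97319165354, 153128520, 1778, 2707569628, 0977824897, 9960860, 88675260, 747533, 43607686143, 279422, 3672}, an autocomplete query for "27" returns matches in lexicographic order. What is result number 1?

Filter for "27…" and sort: "2707569628", "279422"
The 1st is 2707569628.

2707569628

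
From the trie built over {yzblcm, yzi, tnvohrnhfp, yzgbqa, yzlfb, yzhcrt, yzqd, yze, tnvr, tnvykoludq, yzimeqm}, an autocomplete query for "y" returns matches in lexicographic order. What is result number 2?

Words with prefix "y", in lexicographic order: "yzblcm", "yze", "yzgbqa", "yzhcrt", "yzi", "yzimeqm", "yzlfb", "yzqd"
The 2nd is yze.

yze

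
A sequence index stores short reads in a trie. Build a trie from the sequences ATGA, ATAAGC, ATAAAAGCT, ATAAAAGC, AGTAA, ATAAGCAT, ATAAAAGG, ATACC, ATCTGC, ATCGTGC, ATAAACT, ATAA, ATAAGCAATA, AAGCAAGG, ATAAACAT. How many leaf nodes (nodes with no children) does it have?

12

A leaf is a node with no children — equivalently, the end of a word that is not a proper prefix of any other stored word.
Those words: "AAGCAAGG", "AGTAA", "ATAAAAGCT", "ATAAAAGG", "ATAAACAT", "ATAAACT", "ATAAGCAATA", "ATAAGCAT", "ATACC", "ATCGTGC", "ATCTGC", "ATGA"
Leaf count: 12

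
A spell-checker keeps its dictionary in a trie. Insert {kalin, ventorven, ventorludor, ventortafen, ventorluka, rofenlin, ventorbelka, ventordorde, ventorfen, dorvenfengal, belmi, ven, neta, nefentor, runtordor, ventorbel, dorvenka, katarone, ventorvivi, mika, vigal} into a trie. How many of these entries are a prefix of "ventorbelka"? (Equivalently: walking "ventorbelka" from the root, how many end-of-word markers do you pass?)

3

Walk "ventorbelka" from the root; an end-of-word marker is hit whenever a stored word is a prefix of "ventorbelka".
Prefixes of the query that are stored words: "ven", "ventorbel", "ventorbelka"
Count: 3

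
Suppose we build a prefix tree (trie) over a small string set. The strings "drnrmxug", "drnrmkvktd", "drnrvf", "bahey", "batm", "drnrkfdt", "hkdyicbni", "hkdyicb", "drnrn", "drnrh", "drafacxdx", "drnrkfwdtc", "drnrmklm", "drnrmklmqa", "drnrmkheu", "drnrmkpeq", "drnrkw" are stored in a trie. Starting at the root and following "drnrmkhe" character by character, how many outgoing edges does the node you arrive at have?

1

The children of the "drnrmkhe" node are the distinct next characters among strings starting with "drnrmkhe".
Characters that immediately follow "drnrmkhe" among the stored strings: {u}.
That node has 1 child edge.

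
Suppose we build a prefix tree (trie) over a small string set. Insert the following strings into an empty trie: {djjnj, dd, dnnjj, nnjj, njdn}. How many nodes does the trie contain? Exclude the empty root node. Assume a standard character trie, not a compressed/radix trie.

17

Trie structure (* marks end of a word):
(root)
├─ d
│  ├─ d *
│  ├─ j
│  │  └─ j
│  │     └─ n
│  │        └─ j *
│  └─ n
│     └─ n
│        └─ j
│           └─ j *
└─ n
   ├─ j
   │  └─ d
   │     └─ n *
   └─ n
      └─ j
         └─ j *
Counting every labelled node above: 17.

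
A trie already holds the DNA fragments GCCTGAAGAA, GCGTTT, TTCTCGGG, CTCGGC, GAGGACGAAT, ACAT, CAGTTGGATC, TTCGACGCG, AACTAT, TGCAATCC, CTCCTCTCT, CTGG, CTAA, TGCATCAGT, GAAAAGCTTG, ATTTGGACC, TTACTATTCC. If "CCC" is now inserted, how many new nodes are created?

2

"C" is already a path in the trie; the remaining "CC" must be added.
So 3 − 1 = 2 new nodes.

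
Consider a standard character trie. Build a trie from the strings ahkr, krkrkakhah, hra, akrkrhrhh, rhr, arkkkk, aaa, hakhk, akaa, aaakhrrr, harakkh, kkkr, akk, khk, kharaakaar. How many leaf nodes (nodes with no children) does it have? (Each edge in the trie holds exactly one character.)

A leaf is a node with no children — equivalently, the end of a word that is not a proper prefix of any other stored word.
Those words: "aaakhrrr", "ahkr", "akaa", "akk", "akrkrhrhh", "arkkkk", "hakhk", "harakkh", "hra", "kharaakaar", "khk", "kkkr", "krkrkakhah", "rhr"
Leaf count: 14

14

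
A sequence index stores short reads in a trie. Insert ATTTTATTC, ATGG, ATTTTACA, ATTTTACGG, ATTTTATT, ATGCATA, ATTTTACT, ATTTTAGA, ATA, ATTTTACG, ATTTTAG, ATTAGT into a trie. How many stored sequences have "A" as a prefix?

Walk to "A"; the words in its subtree are exactly those with that prefix.
Words under "A": ATA, ATGCATA, ATGG, ATTAGT, ATTTTACA, ATTTTACG, ATTTTACGG, ATTTTACT, ATTTTAG, ATTTTAGA, ATTTTATT, ATTTTATTC
Count: 12

12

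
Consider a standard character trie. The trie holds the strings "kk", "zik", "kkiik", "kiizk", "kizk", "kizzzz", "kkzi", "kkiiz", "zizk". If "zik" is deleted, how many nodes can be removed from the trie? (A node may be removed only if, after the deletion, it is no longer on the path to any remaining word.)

1

A node on "zik"'s path can go only if nothing else ends at it or branches off below it.
The suffix "k" (1 node) is used only by "zik"; the node for "zi" still has the child "z", so pruning stops there.
Nodes removed: 1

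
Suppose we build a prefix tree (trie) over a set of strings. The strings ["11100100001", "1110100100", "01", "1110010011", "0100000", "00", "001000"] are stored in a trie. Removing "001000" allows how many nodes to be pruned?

4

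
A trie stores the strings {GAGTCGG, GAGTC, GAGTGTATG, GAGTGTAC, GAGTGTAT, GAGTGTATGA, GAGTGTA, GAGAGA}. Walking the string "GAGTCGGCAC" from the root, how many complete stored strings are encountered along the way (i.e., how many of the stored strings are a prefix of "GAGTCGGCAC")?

Check each prefix of "GAGTCGGCAC" against the stored set — each match is an end-marker on the path.
Prefixes of the query that are stored words: "GAGTC", "GAGTCGG"
Count: 2

2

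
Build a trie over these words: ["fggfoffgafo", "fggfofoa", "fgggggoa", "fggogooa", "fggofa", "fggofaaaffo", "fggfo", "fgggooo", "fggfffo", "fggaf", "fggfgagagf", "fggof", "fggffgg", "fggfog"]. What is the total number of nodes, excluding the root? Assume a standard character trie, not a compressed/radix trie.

47

Trace insertions, counting only characters that open a new branch:
  "fggfoffgafo" → 11 new (f, g, g, f, o, f, f, g, a, f, o)
  "fggfofoa" → prefix "fggfof" already present; 2 new (o, a)
  "fgggggoa" → prefix "fgg" already present; 5 new (g, g, g, o, a)
  "fggogooa" → prefix "fgg" already present; 5 new (o, g, o, o, a)
  "fggofa" → prefix "fggo" already present; 2 new (f, a)
  "fggofaaaffo" → prefix "fggofa" already present; 5 new (a, a, f, f, o)
  "fggfo" → prefix "fggfo" already present; 0 new (none)
  "fgggooo" → prefix "fggg" already present; 3 new (o, o, o)
  "fggfffo" → prefix "fggf" already present; 3 new (f, f, o)
  "fggaf" → prefix "fgg" already present; 2 new (a, f)
  "fggfgagagf" → prefix "fggf" already present; 6 new (g, a, g, a, g, f)
  "fggof" → prefix "fggof" already present; 0 new (none)
  "fggffgg" → prefix "fggff" already present; 2 new (g, g)
  "fggfog" → prefix "fggfo" already present; 1 new (g)
Total nodes = 11 + 2 + 5 + 5 + 2 + 5 + 0 + 3 + 3 + 2 + 6 + 0 + 2 + 1 = 47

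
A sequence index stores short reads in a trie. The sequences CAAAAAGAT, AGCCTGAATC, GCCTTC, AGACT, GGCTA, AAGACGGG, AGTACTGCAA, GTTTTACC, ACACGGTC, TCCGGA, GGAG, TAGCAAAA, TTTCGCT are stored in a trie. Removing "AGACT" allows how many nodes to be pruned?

3

Walk "AGACT" from the leaf back toward the root, removing each node that no remaining word uses.
The suffix "ACT" (3 nodes) is used only by "AGACT"; the node for "AG" still has the child "C", so pruning stops there.
Nodes removed: 3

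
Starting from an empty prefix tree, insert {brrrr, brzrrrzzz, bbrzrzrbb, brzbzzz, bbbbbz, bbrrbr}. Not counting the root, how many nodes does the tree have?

31

Count nodes per top-level branch (shared prefixes stored once):
  'b'-branch (bbbbbz, bbrrbr, bbrzrzrbb, brrrr, brzbzzz, brzrrrzzz): 31 nodes
Sum: 31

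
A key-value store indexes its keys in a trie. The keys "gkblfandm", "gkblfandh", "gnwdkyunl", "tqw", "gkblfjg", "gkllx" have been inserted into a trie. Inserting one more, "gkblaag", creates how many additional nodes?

The longest prefix of "gkblaag" already in the trie is "gkbl" (length 4).
So 7 − 4 = 3 new nodes.

3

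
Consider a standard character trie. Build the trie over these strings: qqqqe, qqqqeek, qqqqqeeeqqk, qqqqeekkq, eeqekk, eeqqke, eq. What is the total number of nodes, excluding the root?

For each word, the new-node count is its length minus the longest prefix already in the trie:
  "qqqqe" → 5 new (q, q, q, q, e)
  "qqqqeek" → prefix "qqqqe" already present; 2 new (e, k)
  "qqqqqeeeqqk" → prefix "qqqq" already present; 7 new (q, e, e, e, q, q, k)
  "qqqqeekkq" → prefix "qqqqeek" already present; 2 new (k, q)
  "eeqekk" → 6 new (e, e, q, e, k, k)
  "eeqqke" → prefix "eeq" already present; 3 new (q, k, e)
  "eq" → prefix "e" already present; 1 new (q)
Total nodes = 5 + 2 + 7 + 2 + 6 + 3 + 1 = 26

26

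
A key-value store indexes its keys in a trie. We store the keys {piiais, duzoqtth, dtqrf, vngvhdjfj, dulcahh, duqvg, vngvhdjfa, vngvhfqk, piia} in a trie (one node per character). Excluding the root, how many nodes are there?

39

Trie structure (* marks end of a word):
(root)
├─ d
│  ├─ t
│  │  └─ q
│  │     └─ r
│  │        └─ f *
│  └─ u
│     ├─ l
│     │  └─ c
│     │     └─ a
│     │        └─ h
│     │           └─ h *
│     ├─ q
│     │  └─ v
│     │     └─ g *
│     └─ z
│        └─ o
│           └─ q
│              └─ t
│                 └─ t
│                    └─ h *
├─ p
│  └─ i
│     └─ i
│        └─ a *
│           └─ i
│              └─ s *
└─ v
   └─ n
      └─ g
         └─ v
            └─ h
               ├─ d
               │  └─ j
               │     └─ f
               │        ├─ a *
               │        └─ j *
               └─ f
                  └─ q
                     └─ k *
Counting every labelled node above: 39.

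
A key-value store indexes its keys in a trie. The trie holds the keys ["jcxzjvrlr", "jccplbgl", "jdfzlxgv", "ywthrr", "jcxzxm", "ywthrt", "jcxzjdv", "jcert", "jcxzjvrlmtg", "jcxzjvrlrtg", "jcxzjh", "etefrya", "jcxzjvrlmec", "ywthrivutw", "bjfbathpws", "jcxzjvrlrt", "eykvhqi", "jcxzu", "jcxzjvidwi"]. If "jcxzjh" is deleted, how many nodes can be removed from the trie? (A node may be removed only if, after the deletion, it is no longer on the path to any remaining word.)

1

Walk "jcxzjh" from the leaf back toward the root, removing each node that no remaining word uses.
The suffix "h" (1 node) is used only by "jcxzjh"; the node for "jcxzj" still has the child "v", so pruning stops there.
Nodes removed: 1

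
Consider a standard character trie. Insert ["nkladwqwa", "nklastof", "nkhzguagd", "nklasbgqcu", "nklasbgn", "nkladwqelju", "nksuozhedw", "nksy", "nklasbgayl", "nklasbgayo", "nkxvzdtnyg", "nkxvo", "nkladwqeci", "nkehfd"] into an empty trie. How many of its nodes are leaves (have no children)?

A leaf is a node with no children — equivalently, the end of a word that is not a proper prefix of any other stored word.
Those words: "nkehfd", "nkhzguagd", "nkladwqeci", "nkladwqelju", "nkladwqwa", "nklasbgayl", "nklasbgayo", "nklasbgn", "nklasbgqcu", "nklastof", "nksuozhedw", "nksy", "nkxvo", "nkxvzdtnyg"
Leaf count: 14

14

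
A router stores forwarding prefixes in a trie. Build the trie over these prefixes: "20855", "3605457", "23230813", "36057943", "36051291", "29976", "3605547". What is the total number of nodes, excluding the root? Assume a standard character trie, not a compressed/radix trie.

For each word, the new-node count is its length minus the longest prefix already in the trie:
  "20855" → 5 new (2, 0, 8, 5, 5)
  "3605457" → 7 new (3, 6, 0, 5, 4, 5, 7)
  "23230813" → prefix "2" already present; 7 new (3, 2, 3, 0, 8, 1, 3)
  "36057943" → prefix "3605" already present; 4 new (7, 9, 4, 3)
  "36051291" → prefix "3605" already present; 4 new (1, 2, 9, 1)
  "29976" → prefix "2" already present; 4 new (9, 9, 7, 6)
  "3605547" → prefix "3605" already present; 3 new (5, 4, 7)
Total nodes = 5 + 7 + 7 + 4 + 4 + 4 + 3 = 34

34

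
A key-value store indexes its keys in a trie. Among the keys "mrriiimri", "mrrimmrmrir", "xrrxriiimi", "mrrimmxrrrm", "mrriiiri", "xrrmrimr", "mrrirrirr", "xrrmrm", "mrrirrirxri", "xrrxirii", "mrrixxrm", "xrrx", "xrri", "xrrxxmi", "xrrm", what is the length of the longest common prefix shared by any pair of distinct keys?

8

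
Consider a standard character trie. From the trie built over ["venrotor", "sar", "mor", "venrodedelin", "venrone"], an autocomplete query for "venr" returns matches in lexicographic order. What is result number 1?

venrodedelin

Filter for "venr…" and sort: "venrodedelin", "venrone", "venrotor"
The 1st is venrodedelin.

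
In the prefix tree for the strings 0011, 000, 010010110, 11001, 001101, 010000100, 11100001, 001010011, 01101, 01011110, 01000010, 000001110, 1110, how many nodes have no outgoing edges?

9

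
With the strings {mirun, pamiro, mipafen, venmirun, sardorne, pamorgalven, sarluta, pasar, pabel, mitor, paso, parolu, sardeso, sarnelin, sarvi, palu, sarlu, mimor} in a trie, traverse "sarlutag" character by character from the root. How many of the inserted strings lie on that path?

Walk "sarlutag" from the root; an end-of-word marker is hit whenever a stored word is a prefix of "sarlutag".
Prefixes of the query that are stored words: "sarlu", "sarluta"
Count: 2

2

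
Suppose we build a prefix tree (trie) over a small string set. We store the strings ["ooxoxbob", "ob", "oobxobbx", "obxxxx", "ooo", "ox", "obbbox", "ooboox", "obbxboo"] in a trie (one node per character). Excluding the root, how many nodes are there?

32

For each word, the new-node count is its length minus the longest prefix already in the trie:
  "ooxoxbob" → 8 new (o, o, x, o, x, b, o, b)
  "ob" → prefix "o" already present; 1 new (b)
  "oobxobbx" → prefix "oo" already present; 6 new (b, x, o, b, b, x)
  "obxxxx" → prefix "ob" already present; 4 new (x, x, x, x)
  "ooo" → prefix "oo" already present; 1 new (o)
  "ox" → prefix "o" already present; 1 new (x)
  "obbbox" → prefix "ob" already present; 4 new (b, b, o, x)
  "ooboox" → prefix "oob" already present; 3 new (o, o, x)
  "obbxboo" → prefix "obb" already present; 4 new (x, b, o, o)
Total nodes = 8 + 1 + 6 + 4 + 1 + 1 + 4 + 3 + 4 = 32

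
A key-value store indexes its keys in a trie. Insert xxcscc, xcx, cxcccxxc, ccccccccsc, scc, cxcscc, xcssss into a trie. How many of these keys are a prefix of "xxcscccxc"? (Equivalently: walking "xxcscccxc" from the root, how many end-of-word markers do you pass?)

Walk "xxcscccxc" from the root; an end-of-word marker is hit whenever a stored word is a prefix of "xxcscccxc".
Prefixes of the query that are stored words: "xxcscc"
Count: 1

1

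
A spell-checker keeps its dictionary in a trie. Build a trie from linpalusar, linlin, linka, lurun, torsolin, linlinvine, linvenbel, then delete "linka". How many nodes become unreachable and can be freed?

Walk "linka" from the leaf back toward the root, removing each node that no remaining word uses.
The suffix "ka" (2 nodes) is used only by "linka"; the node for "lin" still has the child "p", so pruning stops there.
Nodes removed: 2

2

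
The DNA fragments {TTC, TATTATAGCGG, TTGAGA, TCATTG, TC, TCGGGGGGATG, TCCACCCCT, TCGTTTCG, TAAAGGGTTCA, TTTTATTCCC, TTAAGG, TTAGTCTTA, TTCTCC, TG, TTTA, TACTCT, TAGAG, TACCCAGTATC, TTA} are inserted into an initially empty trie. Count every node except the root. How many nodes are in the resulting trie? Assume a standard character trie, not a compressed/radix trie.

90

For each word, the new-node count is its length minus the longest prefix already in the trie:
  "TTC" → 3 new (T, T, C)
  "TATTATAGCGG" → prefix "T" already present; 10 new (A, T, T, A, T, A, G, C, G, G)
  "TTGAGA" → prefix "TT" already present; 4 new (G, A, G, A)
  "TCATTG" → prefix "T" already present; 5 new (C, A, T, T, G)
  "TC" → prefix "TC" already present; 0 new (none)
  "TCGGGGGGATG" → prefix "TC" already present; 9 new (G, G, G, G, G, G, A, T, G)
  "TCCACCCCT" → prefix "TC" already present; 7 new (C, A, C, C, C, C, T)
  "TCGTTTCG" → prefix "TCG" already present; 5 new (T, T, T, C, G)
  "TAAAGGGTTCA" → prefix "TA" already present; 9 new (A, A, G, G, G, T, T, C, A)
  "TTTTATTCCC" → prefix "TT" already present; 8 new (T, T, A, T, T, C, C, C)
  "TTAAGG" → prefix "TT" already present; 4 new (A, A, G, G)
  "TTAGTCTTA" → prefix "TTA" already present; 6 new (G, T, C, T, T, A)
  "TTCTCC" → prefix "TTC" already present; 3 new (T, C, C)
  "TG" → prefix "T" already present; 1 new (G)
  "TTTA" → prefix "TTT" already present; 1 new (A)
  "TACTCT" → prefix "TA" already present; 4 new (C, T, C, T)
  "TAGAG" → prefix "TA" already present; 3 new (G, A, G)
  "TACCCAGTATC" → prefix "TAC" already present; 8 new (C, C, A, G, T, A, T, C)
  "TTA" → prefix "TTA" already present; 0 new (none)
Total nodes = 3 + 10 + 4 + 5 + 0 + 9 + 7 + 5 + 9 + 8 + 4 + 6 + 3 + 1 + 1 + 4 + 3 + 8 + 0 = 90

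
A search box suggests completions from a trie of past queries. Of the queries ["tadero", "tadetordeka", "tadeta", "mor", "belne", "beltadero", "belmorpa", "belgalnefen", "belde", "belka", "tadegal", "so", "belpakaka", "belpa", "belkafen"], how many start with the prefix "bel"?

9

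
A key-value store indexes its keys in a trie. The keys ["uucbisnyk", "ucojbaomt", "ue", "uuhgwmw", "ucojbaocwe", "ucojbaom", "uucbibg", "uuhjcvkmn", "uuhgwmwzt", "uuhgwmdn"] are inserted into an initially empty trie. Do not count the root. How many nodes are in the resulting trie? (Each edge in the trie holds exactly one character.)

38

Trie structure (* marks end of a word):
(root)
└─ u
   ├─ c
   │  └─ o
   │     └─ j
   │        └─ b
   │           └─ a
   │              └─ o
   │                 ├─ c
   │                 │  └─ w
   │                 │     └─ e *
   │                 └─ m *
   │                    └─ t *
   ├─ e *
   └─ u
      ├─ c
      │  └─ b
      │     └─ i
      │        ├─ b
      │        │  └─ g *
      │        └─ s
      │           └─ n
      │              └─ y
      │                 └─ k *
      └─ h
         ├─ g
         │  └─ w
         │     └─ m
         │        ├─ d
         │        │  └─ n *
         │        └─ w *
         │           └─ z
         │              └─ t *
         └─ j
            └─ c
               └─ v
                  └─ k
                     └─ m
                        └─ n *
Counting every labelled node above: 38.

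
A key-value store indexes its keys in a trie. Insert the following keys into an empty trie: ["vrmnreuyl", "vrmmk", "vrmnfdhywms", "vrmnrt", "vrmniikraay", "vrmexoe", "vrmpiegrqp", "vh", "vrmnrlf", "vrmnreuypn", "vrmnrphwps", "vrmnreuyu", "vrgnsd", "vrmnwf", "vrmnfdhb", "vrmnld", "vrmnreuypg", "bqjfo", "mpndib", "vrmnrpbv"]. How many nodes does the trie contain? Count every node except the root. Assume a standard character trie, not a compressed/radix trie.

Count nodes per top-level branch (shared prefixes stored once):
  'b'-branch (bqjfo): 5 nodes
  'm'-branch (mpndib): 6 nodes
  'v'-branch (vh, vrgnsd, vrmexoe, vrmmk, vrmnfdhb, vrmnfdhywms, vrmniikraay, vrmnld, vrmnreuyl, vrmnreuypg, vrmnreuypn, vrmnreuyu, vrmnrlf, vrmnrpbv, vrmnrphwps, vrmnrt, vrmnwf, vrmpiegrqp): 60 nodes
Sum: 71

71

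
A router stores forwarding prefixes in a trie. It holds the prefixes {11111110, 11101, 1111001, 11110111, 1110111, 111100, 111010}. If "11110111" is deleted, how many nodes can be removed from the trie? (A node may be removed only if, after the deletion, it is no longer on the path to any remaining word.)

Walk "11110111" from the leaf back toward the root, removing each node that no remaining word uses.
The suffix "111" (3 nodes) is used only by "11110111"; the node for "11110" still has the child "0", so pruning stops there.
Nodes removed: 3

3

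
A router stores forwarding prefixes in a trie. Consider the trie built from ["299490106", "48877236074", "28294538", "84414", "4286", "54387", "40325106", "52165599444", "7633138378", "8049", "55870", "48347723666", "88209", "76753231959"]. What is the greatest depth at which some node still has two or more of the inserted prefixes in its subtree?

2

Look for the deepest trie node that still has at least two words in its subtree.
e.g. "48347723666" and "48877236074" share the prefix "48" of length 2; no pair shares a longer one.
Longest shared-prefix length: 2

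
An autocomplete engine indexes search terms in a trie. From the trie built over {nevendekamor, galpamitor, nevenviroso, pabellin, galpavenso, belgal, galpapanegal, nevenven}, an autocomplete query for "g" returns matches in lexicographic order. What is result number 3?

galpavenso

Words with prefix "g", in lexicographic order: "galpamitor", "galpapanegal", "galpavenso"
Position 3: galpavenso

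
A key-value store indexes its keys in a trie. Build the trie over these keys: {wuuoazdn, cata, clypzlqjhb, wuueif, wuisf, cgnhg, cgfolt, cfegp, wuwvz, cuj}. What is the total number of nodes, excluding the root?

Insert word by word; a character creates a node only if that edge doesn't already exist:
  "wuuoazdn" → 8 new (w, u, u, o, a, z, d, n)
  "cata" → 4 new (c, a, t, a)
  "clypzlqjhb" → prefix "c" already present; 9 new (l, y, p, z, l, q, j, h, b)
  "wuueif" → prefix "wuu" already present; 3 new (e, i, f)
  "wuisf" → prefix "wu" already present; 3 new (i, s, f)
  "cgnhg" → prefix "c" already present; 4 new (g, n, h, g)
  "cgfolt" → prefix "cg" already present; 4 new (f, o, l, t)
  "cfegp" → prefix "c" already present; 4 new (f, e, g, p)
  "wuwvz" → prefix "wu" already present; 3 new (w, v, z)
  "cuj" → prefix "c" already present; 2 new (u, j)
Total nodes = 8 + 4 + 9 + 3 + 3 + 4 + 4 + 4 + 3 + 2 = 44

44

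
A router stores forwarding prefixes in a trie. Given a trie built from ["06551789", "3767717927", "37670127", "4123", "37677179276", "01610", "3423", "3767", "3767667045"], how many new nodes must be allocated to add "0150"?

Walking "0150" from the root, the first 2 characters ("01") follow existing edges; "5" is the first miss.
Each of the 2 remaining characters creates one node.

2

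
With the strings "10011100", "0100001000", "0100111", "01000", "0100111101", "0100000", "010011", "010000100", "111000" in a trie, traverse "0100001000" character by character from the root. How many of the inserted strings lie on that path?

3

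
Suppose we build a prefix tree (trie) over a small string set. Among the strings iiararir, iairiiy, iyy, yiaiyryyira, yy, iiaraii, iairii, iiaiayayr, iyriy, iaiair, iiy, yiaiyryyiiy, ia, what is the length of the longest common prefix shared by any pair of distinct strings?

Look for the deepest trie node that still has at least two words in its subtree.
"yiaiyryyiiy" and "yiaiyryyira" agree on "yiaiyryyi" (9 characters) before diverging; nothing deeper is shared.
Longest shared-prefix length: 9

9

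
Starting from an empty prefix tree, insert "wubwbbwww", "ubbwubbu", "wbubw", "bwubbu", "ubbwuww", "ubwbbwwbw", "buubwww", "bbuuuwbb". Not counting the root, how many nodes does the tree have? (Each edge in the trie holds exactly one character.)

Insert word by word; a character creates a node only if that edge doesn't already exist:
  "wubwbbwww" → 9 new (w, u, b, w, b, b, w, w, w)
  "ubbwubbu" → 8 new (u, b, b, w, u, b, b, u)
  "wbubw" → prefix "w" already present; 4 new (b, u, b, w)
  "bwubbu" → 6 new (b, w, u, b, b, u)
  "ubbwuww" → prefix "ubbwu" already present; 2 new (w, w)
  "ubwbbwwbw" → prefix "ub" already present; 7 new (w, b, b, w, w, b, w)
  "buubwww" → prefix "b" already present; 6 new (u, u, b, w, w, w)
  "bbuuuwbb" → prefix "b" already present; 7 new (b, u, u, u, w, b, b)
Total nodes = 9 + 8 + 4 + 6 + 2 + 7 + 6 + 7 = 49

49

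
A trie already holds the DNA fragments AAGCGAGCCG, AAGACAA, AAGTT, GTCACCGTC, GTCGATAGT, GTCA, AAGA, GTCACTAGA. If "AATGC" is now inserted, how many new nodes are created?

The longest prefix of "AATGC" already in the trie is "AA" (length 2).
New nodes needed: |"AATGC"| − 2 = 5 − 2 = 3.

3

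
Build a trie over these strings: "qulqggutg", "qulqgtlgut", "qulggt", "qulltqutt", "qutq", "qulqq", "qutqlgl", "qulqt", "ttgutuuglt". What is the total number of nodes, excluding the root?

40

Trie structure (* marks end of a word):
(root)
├─ q
│  └─ u
│     ├─ l
│     │  ├─ g
│     │  │  └─ g
│     │  │     └─ t *
│     │  ├─ l
│     │  │  └─ t
│     │  │     └─ q
│     │  │        └─ u
│     │  │           └─ t
│     │  │              └─ t *
│     │  └─ q
│     │     ├─ g
│     │     │  ├─ g
│     │     │  │  └─ u
│     │     │  │     └─ t
│     │     │  │        └─ g *
│     │     │  └─ t
│     │     │     └─ l
│     │     │        └─ g
│     │     │           └─ u
│     │     │              └─ t *
│     │     ├─ q *
│     │     └─ t *
│     └─ t
│        └─ q *
│           └─ l
│              └─ g
│                 └─ l *
└─ t
   └─ t
      └─ g
         └─ u
            └─ t
               └─ u
                  └─ u
                     └─ g
                        └─ l
                           └─ t *
Counting every labelled node above: 40.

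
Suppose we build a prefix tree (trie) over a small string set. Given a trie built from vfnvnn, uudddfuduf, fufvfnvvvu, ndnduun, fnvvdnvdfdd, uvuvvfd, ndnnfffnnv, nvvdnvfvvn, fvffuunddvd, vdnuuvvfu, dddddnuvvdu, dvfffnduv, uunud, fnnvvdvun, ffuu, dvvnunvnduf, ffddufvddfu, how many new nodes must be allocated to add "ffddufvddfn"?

The longest prefix of "ffddufvddfn" already in the trie is "ffddufvddf" (length 10).
New nodes needed: |"ffddufvddfn"| − 10 = 11 − 10 = 1.

1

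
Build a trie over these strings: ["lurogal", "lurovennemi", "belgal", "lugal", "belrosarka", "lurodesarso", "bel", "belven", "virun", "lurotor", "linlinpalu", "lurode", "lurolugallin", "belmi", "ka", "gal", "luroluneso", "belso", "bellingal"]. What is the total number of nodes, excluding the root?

For each word, the new-node count is its length minus the longest prefix already in the trie:
  "lurogal" → 7 new (l, u, r, o, g, a, l)
  "lurovennemi" → prefix "luro" already present; 7 new (v, e, n, n, e, m, i)
  "belgal" → 6 new (b, e, l, g, a, l)
  "lugal" → prefix "lu" already present; 3 new (g, a, l)
  "belrosarka" → prefix "bel" already present; 7 new (r, o, s, a, r, k, a)
  "lurodesarso" → prefix "luro" already present; 7 new (d, e, s, a, r, s, o)
  "bel" → prefix "bel" already present; 0 new (none)
  "belven" → prefix "bel" already present; 3 new (v, e, n)
  "virun" → 5 new (v, i, r, u, n)
  "lurotor" → prefix "luro" already present; 3 new (t, o, r)
  "linlinpalu" → prefix "l" already present; 9 new (i, n, l, i, n, p, a, l, u)
  "lurode" → prefix "lurode" already present; 0 new (none)
  "lurolugallin" → prefix "luro" already present; 8 new (l, u, g, a, l, l, i, n)
  "belmi" → prefix "bel" already present; 2 new (m, i)
  "ka" → 2 new (k, a)
  "gal" → 3 new (g, a, l)
  "luroluneso" → prefix "lurolu" already present; 4 new (n, e, s, o)
  "belso" → prefix "bel" already present; 2 new (s, o)
  "bellingal" → prefix "bel" already present; 6 new (l, i, n, g, a, l)
Total nodes = 7 + 7 + 6 + 3 + 7 + 7 + 0 + 3 + 5 + 3 + 9 + 0 + 8 + 2 + 2 + 3 + 4 + 2 + 6 = 84

84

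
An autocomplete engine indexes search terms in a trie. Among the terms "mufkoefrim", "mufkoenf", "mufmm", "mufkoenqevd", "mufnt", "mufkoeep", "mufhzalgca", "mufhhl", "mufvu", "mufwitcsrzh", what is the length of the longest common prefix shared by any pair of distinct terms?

Equivalently: take the maximum, over all pairs, of their longest common prefix length.
"mufkoenf" and "mufkoenqevd" agree on "mufkoen" (7 characters) before diverging; nothing deeper is shared.
Longest shared-prefix length: 7

7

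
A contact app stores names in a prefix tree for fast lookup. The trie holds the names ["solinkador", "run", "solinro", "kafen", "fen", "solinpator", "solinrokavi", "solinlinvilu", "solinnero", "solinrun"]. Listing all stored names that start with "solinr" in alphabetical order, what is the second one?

solinrokavi

Words with prefix "solinr", in lexicographic order: "solinro", "solinrokavi", "solinrun"
Position 2: solinrokavi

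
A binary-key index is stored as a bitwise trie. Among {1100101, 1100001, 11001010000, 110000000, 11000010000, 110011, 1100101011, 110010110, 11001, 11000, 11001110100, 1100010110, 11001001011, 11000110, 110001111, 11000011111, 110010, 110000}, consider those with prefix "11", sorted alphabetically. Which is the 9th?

Filter for "11…" and sort: "11000", "110000", "110000000", "1100001", "11000010000", "11000011111", "1100010110", "11000110", "110001111", "11001", "110010", "11001001011", "1100101", "11001010000", "1100101011", "110010110", "110011", "11001110100"
Position 9: 110001111

110001111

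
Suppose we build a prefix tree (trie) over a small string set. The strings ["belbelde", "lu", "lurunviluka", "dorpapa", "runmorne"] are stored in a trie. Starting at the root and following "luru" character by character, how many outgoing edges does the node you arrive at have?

The children of the "luru" node are the distinct next characters among strings starting with "luru".
Characters that immediately follow "luru" among the stored strings: {n}.
That node has 1 child edge.

1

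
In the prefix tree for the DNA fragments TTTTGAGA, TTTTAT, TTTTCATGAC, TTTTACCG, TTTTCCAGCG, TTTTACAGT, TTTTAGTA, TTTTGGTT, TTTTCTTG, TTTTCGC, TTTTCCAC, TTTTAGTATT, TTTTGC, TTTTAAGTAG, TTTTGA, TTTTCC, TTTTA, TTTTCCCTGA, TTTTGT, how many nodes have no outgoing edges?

A leaf is a node with no children — equivalently, the end of a word that is not a proper prefix of any other stored word.
Those words: "TTTTAAGTAG", "TTTTACAGT", "TTTTACCG", "TTTTAGTATT", "TTTTAT", "TTTTCATGAC", "TTTTCCAC", "TTTTCCAGCG", "TTTTCCCTGA", "TTTTCGC", "TTTTCTTG", "TTTTGAGA", "TTTTGC", "TTTTGGTT", "TTTTGT"
Leaf count: 15

15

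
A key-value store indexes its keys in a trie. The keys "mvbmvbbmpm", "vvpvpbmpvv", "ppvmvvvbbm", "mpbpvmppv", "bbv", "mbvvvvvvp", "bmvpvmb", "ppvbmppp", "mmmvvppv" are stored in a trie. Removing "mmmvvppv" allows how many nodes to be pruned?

7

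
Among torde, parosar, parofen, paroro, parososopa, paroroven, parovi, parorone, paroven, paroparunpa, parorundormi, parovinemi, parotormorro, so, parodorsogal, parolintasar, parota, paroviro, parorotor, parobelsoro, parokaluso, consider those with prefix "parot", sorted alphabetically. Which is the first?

parota

DFS of the "parot" subtree visits, in order: "parota", "parotormorro"
Position 1: parota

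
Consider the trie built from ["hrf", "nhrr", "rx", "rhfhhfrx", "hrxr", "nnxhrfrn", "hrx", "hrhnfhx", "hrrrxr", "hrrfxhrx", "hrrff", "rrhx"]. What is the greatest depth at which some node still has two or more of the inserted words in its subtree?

Look for the deepest trie node that still has at least two words in its subtree.
"hrrff" and "hrrfxhrx" agree on "hrrf" (4 characters) before diverging; nothing deeper is shared.
Longest shared-prefix length: 4

4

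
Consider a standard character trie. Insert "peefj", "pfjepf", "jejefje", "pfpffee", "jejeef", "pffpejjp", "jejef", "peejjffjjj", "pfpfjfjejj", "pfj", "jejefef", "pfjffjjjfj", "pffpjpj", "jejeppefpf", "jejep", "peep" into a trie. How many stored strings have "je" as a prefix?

Filter for entries beginning with "je":
Matches: "jejeef", "jejef", "jejefef", "jejefje", "jejep", "jejeppefpf"
Count: 6

6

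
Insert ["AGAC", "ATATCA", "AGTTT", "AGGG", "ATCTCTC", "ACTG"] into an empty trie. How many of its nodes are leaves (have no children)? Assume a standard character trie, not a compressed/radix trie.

6

Leaves are exactly the stored words that no other stored word extends.
Those words: "ACTG", "AGAC", "AGGG", "AGTTT", "ATATCA", "ATCTCTC"
Leaf count: 6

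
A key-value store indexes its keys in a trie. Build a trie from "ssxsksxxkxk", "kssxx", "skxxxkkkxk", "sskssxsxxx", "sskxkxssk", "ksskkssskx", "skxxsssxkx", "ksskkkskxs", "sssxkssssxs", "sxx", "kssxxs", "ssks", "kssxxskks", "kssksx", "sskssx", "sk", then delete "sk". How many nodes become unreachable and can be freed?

0

Walk "sk" from the leaf back toward the root, removing each node that no remaining word uses.
Every node on "sk" is still needed (e.g. by "skxxxkkkxk"), so nothing is freed.
Nodes removed: 0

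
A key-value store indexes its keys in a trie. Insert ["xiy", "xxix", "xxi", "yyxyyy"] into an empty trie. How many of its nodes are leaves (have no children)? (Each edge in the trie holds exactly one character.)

3

Leaves are exactly the stored words that no other stored word extends.
Those words: "xiy", "xxix", "yyxyyy"
Leaf count: 3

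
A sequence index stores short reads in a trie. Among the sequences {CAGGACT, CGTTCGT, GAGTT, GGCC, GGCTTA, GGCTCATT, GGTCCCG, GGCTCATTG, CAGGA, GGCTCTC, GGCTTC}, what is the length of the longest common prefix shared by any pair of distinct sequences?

8

The deepest shared node is where two words last agree before diverging.
"GGCTCATT" and "GGCTCATTG" agree on "GGCTCATT" (8 characters) before diverging; nothing deeper is shared.
Longest shared-prefix length: 8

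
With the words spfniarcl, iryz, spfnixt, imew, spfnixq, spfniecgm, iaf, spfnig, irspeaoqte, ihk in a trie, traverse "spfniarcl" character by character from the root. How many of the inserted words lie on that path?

1

Traverse "spfniarcl" character by character; count nodes along the way that are marked as word ends.
Prefixes of the query that are stored words: "spfniarcl"
Count: 1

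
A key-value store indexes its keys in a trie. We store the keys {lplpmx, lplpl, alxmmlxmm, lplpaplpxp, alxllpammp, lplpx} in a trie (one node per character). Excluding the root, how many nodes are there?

For each word, the new-node count is its length minus the longest prefix already in the trie:
  "lplpmx" → 6 new (l, p, l, p, m, x)
  "lplpl" → prefix "lplp" already present; 1 new (l)
  "alxmmlxmm" → 9 new (a, l, x, m, m, l, x, m, m)
  "lplpaplpxp" → prefix "lplp" already present; 6 new (a, p, l, p, x, p)
  "alxllpammp" → prefix "alx" already present; 7 new (l, l, p, a, m, m, p)
  "lplpx" → prefix "lplp" already present; 1 new (x)
Total nodes = 6 + 1 + 9 + 6 + 7 + 1 = 30

30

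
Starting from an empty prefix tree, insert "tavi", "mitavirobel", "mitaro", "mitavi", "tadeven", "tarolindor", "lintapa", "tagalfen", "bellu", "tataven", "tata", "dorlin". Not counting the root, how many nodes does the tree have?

Insert word by word; a character creates a node only if that edge doesn't already exist:
  "tavi" → 4 new (t, a, v, i)
  "mitavirobel" → 11 new (m, i, t, a, v, i, r, o, b, e, l)
  "mitaro" → prefix "mita" already present; 2 new (r, o)
  "mitavi" → prefix "mitavi" already present; 0 new (none)
  "tadeven" → prefix "ta" already present; 5 new (d, e, v, e, n)
  "tarolindor" → prefix "ta" already present; 8 new (r, o, l, i, n, d, o, r)
  "lintapa" → 7 new (l, i, n, t, a, p, a)
  "tagalfen" → prefix "ta" already present; 6 new (g, a, l, f, e, n)
  "bellu" → 5 new (b, e, l, l, u)
  "tataven" → prefix "ta" already present; 5 new (t, a, v, e, n)
  "tata" → prefix "tata" already present; 0 new (none)
  "dorlin" → 6 new (d, o, r, l, i, n)
Total nodes = 4 + 11 + 2 + 0 + 5 + 8 + 7 + 6 + 5 + 5 + 0 + 6 = 59

59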